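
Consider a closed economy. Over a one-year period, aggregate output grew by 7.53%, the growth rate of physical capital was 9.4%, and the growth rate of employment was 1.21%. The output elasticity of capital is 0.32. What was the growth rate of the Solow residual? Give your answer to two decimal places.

Labor's share = 1 − 0.32 = 0.68.
Physical capital: 0.32 × 9.4 = 3.008 pp.
Employment: 0.68 × 1.21 = 0.8228 pp.
TFP growth = 7.53 − 3.8308 = 3.6992%.

The Solow residual growth was 3.70%.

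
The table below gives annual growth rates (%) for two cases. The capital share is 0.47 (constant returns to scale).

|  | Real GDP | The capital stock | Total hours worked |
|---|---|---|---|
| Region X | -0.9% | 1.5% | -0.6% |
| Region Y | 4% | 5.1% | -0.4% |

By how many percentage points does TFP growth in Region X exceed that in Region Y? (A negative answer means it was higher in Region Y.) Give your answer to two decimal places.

-3.10 percentage points

Labor's share = 1 − 0.47 = 0.53.
Region X: TFP = -0.9 − 0.705 + 0.318 = -1.287%.
Region Y: TFP = 4 − 2.397 + 0.212 = 1.815%.
Difference = -1.287 − (1.815) = -3.102 pp.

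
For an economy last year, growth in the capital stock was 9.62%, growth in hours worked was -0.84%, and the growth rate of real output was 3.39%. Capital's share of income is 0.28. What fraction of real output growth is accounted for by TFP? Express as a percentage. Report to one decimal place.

Labor's share = 1 − 0.28 = 0.72.
The capital stock: 0.28 × 9.62 = 2.6936 pp.
Hours worked: 0.72 × (-0.84) = -0.6048 pp.
TFP growth = 3.39 − 2.0888 = 1.3012%.
TFP share of growth = 1.3012 / 3.39 × 100 = 38.383%.

38.4%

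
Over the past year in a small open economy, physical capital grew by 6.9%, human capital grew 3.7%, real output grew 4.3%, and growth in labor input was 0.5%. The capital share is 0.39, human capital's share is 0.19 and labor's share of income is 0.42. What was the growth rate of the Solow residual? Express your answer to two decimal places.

Labor's share = 1 − 0.39 − 0.19 = 0.42.
Physical capital: 0.39 × 6.9 = 2.691 pp.
Human capital: 0.19 × 3.7 = 0.703 pp.
Labor input: 0.42 × 0.5 = 0.21 pp.
TFP growth = 4.3 − 3.604 = 0.696%.

0.70%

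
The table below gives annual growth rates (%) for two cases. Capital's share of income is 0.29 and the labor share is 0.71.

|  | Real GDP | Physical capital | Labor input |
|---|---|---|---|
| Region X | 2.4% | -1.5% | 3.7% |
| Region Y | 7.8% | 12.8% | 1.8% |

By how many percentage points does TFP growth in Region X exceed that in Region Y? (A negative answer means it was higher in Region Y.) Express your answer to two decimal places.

Labor's share = 1 − 0.29 = 0.71.
Region X: TFP = 2.4 + 0.435 − 2.627 = 0.208%.
Region Y: TFP = 7.8 − 3.712 − 1.278 = 2.81%.
Difference = 0.208 − (2.81) = -2.602 pp.

-2.60 percentage points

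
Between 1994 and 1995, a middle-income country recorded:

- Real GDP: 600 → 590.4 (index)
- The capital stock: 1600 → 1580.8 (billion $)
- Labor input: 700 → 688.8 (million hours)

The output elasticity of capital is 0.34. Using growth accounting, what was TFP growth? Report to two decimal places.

-0.14%

Real GDP growth = (590.4 − 600) / 600 = -1.6%.
The capital stock growth = (1580.8 − 1600) / 1600 = -1.2%.
Labor input growth = (688.8 − 700) / 700 = -1.6%.
Labor's share = 1 − 0.34 = 0.66.
The capital stock: 0.34 × (-1.2) = -0.408 pp.
Labor input: 0.66 × (-1.6) = -1.056 pp.
TFP growth = -1.6 + 1.464 = -0.136%.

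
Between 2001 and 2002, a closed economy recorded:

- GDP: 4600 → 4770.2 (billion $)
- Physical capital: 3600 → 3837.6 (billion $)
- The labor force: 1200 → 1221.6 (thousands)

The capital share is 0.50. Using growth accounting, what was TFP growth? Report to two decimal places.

-0.50%

GDP growth = (4770.2 − 4600) / 4600 = 3.7%.
Physical capital growth = (3837.6 − 3600) / 3600 = 6.6%.
The labor force growth = (1221.6 − 1200) / 1200 = 1.8%.
Labor's share = 1 − 0.5 = 0.5.
Physical capital: 0.5 × 6.6 = 3.3 pp.
The labor force: 0.5 × 1.8 = 0.9 pp.
TFP growth = 3.7 − 4.2 = -0.5%.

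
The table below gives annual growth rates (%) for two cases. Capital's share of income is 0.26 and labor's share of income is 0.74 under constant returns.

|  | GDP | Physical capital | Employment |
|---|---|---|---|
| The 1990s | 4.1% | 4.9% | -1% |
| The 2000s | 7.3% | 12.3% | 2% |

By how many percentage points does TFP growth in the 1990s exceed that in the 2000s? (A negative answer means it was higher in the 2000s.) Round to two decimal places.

0.94 percentage points

Labor's share = 1 − 0.26 = 0.74.
The 1990s: TFP = 4.1 − 1.274 + 0.74 = 3.566%.
The 2000s: TFP = 7.3 − 3.198 − 1.48 = 2.622%.
Difference = 3.566 − (2.622) = 0.944 pp.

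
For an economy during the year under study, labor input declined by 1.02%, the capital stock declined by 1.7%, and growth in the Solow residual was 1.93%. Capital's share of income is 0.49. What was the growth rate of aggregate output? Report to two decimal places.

Labor's share = 1 − 0.49 = 0.51.
The capital stock: 0.49 × (-1.7) = -0.833 pp.
Labor input: 0.51 × (-1.02) = -0.5202 pp.
Output growth = 1.93 + (-1.3532) = 0.5768%.

Aggregate output growth was 0.58%.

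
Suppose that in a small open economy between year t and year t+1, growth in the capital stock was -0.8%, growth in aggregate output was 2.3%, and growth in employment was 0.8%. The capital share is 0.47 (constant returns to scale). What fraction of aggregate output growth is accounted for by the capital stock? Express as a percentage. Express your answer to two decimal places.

The capital stock accounted for -16.35% of growth.

The capital stock contributed 0.47 × (-0.8) = -0.376 pp.
Share of growth = -0.376 / 2.3 × 100 = -16.3478%.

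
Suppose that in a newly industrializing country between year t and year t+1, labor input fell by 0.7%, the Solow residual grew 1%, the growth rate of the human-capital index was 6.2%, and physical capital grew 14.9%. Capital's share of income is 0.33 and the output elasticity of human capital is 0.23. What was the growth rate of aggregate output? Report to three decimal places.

Aggregate output growth was 7.035%.

Labor's share = 1 − 0.33 − 0.23 = 0.44.
Physical capital: 0.33 × 14.9 = 4.917 pp.
The human-capital index: 0.23 × 6.2 = 1.426 pp.
Labor input: 0.44 × (-0.7) = -0.308 pp.
Output growth = 1 + 6.035 = 7.035%.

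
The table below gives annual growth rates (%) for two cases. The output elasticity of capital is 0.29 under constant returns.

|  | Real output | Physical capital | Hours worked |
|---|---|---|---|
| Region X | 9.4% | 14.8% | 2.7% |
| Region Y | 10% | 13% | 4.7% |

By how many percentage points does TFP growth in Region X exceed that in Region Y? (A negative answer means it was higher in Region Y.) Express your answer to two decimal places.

0.30 percentage points

Labor's share = 1 − 0.29 = 0.71.
Region X: TFP = 9.4 − 4.292 − 1.917 = 3.191%.
Region Y: TFP = 10 − 3.77 − 3.337 = 2.893%.
Difference = 3.191 − (2.893) = 0.298 pp.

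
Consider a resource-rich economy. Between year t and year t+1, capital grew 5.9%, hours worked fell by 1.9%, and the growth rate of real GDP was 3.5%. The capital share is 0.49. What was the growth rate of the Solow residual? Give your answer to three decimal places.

Labor's share = 1 − 0.49 = 0.51.
Capital: 0.49 × 5.9 = 2.891 pp.
Hours worked: 0.51 × (-1.9) = -0.969 pp.
TFP growth = 3.5 − 1.922 = 1.578%.

1.578%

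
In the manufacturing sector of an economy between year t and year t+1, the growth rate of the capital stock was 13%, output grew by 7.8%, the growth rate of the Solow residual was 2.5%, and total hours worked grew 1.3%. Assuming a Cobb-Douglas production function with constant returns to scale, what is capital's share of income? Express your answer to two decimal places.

Capital's share of income is 0.34.

gY = gA + α·gK + (1−α)·gL, so gY − gA − gL = α(gK − gL).
7.8 − 2.5 − 1.3 = α × (13 − 1.3).
4 = 11.7 α, so α = 0.3419.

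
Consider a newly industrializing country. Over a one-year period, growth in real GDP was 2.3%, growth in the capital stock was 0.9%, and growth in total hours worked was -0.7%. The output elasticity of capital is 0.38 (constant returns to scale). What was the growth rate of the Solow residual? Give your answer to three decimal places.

2.392%

Labor's share = 1 − 0.38 = 0.62.
The capital stock: 0.38 × 0.9 = 0.342 pp.
Total hours worked: 0.62 × (-0.7) = -0.434 pp.
TFP growth = 2.3 + 0.092 = 2.392%.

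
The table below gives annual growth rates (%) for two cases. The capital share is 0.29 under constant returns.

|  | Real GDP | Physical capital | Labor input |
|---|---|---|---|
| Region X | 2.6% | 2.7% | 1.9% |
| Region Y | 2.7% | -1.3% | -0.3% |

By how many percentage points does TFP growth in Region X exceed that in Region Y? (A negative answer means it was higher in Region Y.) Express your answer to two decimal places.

Labor's share = 1 − 0.29 = 0.71.
Region X: TFP = 2.6 − 0.783 − 1.349 = 0.468%.
Region Y: TFP = 2.7 + 0.377 + 0.213 = 3.29%.
Difference = 0.468 − (3.29) = -2.822 pp.

-2.82 percentage points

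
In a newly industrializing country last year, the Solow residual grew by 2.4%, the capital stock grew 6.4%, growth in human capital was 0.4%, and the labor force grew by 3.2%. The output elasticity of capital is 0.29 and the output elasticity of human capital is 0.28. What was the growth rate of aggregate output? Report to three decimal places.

Aggregate output grew 5.744%.

Labor's share = 1 − 0.29 − 0.28 = 0.43.
The capital stock: 0.29 × 6.4 = 1.856 pp.
Human capital: 0.28 × 0.4 = 0.112 pp.
The labor force: 0.43 × 3.2 = 1.376 pp.
Output growth = 2.4 + 3.344 = 5.744%.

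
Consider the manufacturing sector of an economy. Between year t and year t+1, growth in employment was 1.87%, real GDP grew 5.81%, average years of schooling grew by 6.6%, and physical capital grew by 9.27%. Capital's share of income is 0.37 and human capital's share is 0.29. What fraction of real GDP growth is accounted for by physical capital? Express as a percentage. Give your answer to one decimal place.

Physical capital contributed 0.37 × 9.27 = 3.4299 pp.
Share of growth = 3.4299 / 5.81 × 100 = 59.034%.

59.0%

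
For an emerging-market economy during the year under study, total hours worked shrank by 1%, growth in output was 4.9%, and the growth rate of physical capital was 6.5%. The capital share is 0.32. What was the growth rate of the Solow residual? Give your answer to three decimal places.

3.500%

Labor's share = 1 − 0.32 = 0.68.
Physical capital: 0.32 × 6.5 = 2.08 pp.
Total hours worked: 0.68 × (-1) = -0.68 pp.
TFP growth = 4.9 − 1.4 = 3.5%.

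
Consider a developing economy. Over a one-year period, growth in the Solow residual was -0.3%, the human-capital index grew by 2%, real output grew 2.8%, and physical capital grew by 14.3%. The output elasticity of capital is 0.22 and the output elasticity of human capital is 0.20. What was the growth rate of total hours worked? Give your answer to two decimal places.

Labor's share = 1 − 0.22 − 0.2 = 0.58.
gY = gA + 0.22×14.3 + 0.2×2 + 0.58×g.
0.58×g = 2.8 + 0.3 − 3.546 = -0.446.
g = -0.446 / 0.58 = -0.769%.

-0.77%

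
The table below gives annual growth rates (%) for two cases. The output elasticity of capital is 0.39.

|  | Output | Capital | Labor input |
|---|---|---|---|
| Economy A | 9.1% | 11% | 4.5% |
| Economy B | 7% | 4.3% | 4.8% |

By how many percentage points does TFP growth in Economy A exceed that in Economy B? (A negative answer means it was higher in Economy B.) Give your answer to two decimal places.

-0.33 percentage points

Labor's share = 1 − 0.39 = 0.61.
Economy A: TFP = 9.1 − 4.29 − 2.745 = 2.065%.
Economy B: TFP = 7 − 1.677 − 2.928 = 2.395%.
Difference = 2.065 − (2.395) = -0.33 pp.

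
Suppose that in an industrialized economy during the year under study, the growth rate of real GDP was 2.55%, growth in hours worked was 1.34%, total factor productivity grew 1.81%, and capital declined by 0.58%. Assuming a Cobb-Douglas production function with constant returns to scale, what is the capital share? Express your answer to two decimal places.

gY = gA + α·gK + (1−α)·gL, so gY − gA − gL = α(gK − gL).
2.55 − 1.81 − 1.34 = α × (-0.58 − 1.34).
-0.6 = -1.92 α, so α = 0.3125.

0.31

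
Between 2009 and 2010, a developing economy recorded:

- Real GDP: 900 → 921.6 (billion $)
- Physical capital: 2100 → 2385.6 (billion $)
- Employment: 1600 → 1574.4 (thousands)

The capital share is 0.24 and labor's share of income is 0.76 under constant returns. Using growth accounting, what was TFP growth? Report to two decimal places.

TFP grew 0.35%.

Real GDP growth = (921.6 − 900) / 900 = 2.4%.
Physical capital growth = (2385.6 − 2100) / 2100 = 13.6%.
Employment growth = (1574.4 − 1600) / 1600 = -1.6%.
Labor's share = 1 − 0.24 = 0.76.
Physical capital: 0.24 × 13.6 = 3.264 pp.
Employment: 0.76 × (-1.6) = -1.216 pp.
TFP growth = 2.4 − 2.048 = 0.352%.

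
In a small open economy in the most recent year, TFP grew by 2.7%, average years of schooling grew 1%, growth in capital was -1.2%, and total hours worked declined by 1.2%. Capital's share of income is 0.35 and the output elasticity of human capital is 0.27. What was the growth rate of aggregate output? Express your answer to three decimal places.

Labor's share = 1 − 0.35 − 0.27 = 0.38.
Capital: 0.35 × (-1.2) = -0.42 pp.
Average years of schooling: 0.27 × 1 = 0.27 pp.
Total hours worked: 0.38 × (-1.2) = -0.456 pp.
Output growth = 2.7 + (-0.606) = 2.094%.

2.094%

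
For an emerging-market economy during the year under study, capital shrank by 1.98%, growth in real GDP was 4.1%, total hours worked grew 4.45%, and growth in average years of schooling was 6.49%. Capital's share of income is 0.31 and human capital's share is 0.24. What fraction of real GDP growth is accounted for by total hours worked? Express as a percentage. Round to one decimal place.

Labor's share = 1 − 0.31 − 0.24 = 0.45.
Total hours worked contributed 0.45 × 4.45 = 2.0025 pp.
Share of growth = 2.0025 / 4.1 × 100 = 48.841%.

Total hours worked accounted for 48.8% of growth.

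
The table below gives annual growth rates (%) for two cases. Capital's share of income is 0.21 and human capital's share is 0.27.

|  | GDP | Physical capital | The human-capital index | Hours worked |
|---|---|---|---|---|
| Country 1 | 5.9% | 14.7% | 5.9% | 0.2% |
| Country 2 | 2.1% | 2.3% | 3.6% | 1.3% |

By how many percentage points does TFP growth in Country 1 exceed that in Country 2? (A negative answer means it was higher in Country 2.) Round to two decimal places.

1.15 percentage points

Labor's share = 1 − 0.21 − 0.27 = 0.52.
Country 1: TFP = 5.9 − 3.087 − 1.593 − 0.104 = 1.116%.
Country 2: TFP = 2.1 − 0.483 − 0.972 − 0.676 = -0.031%.
Difference = 1.116 − (-0.031) = 1.147 pp.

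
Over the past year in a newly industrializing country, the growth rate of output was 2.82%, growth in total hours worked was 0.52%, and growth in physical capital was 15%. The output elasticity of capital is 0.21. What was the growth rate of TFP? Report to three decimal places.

Labor's share = 1 − 0.21 = 0.79.
Physical capital: 0.21 × 15 = 3.15 pp.
Total hours worked: 0.79 × 0.52 = 0.4108 pp.
TFP growth = 2.82 − 3.5608 = -0.7408%.

-0.741%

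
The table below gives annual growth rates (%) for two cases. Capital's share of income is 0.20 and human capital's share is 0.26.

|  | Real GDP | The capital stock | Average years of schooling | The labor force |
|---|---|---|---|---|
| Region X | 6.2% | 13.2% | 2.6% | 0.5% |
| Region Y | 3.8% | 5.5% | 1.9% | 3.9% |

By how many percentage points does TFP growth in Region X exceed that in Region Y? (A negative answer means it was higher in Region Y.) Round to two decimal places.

Labor's share = 1 − 0.2 − 0.26 = 0.54.
Region X: TFP = 6.2 − 2.64 − 0.676 − 0.27 = 2.614%.
Region Y: TFP = 3.8 − 1.1 − 0.494 − 2.106 = 0.1%.
Difference = 2.614 − (0.1) = 2.514 pp.

2.51 percentage points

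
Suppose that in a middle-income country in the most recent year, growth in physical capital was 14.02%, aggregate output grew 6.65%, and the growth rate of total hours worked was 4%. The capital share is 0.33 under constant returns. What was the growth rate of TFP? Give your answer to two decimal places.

-0.66%

Labor's share = 1 − 0.33 = 0.67.
Physical capital: 0.33 × 14.02 = 4.6266 pp.
Total hours worked: 0.67 × 4 = 2.68 pp.
TFP growth = 6.65 − 7.3066 = -0.6566%.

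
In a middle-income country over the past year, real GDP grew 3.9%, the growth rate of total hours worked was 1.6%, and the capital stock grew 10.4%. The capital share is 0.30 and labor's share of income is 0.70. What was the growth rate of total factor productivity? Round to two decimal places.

Labor's share = 1 − 0.3 = 0.7.
The capital stock: 0.3 × 10.4 = 3.12 pp.
Total hours worked: 0.7 × 1.6 = 1.12 pp.
TFP growth = 3.9 − 4.24 = -0.34%.

-0.34%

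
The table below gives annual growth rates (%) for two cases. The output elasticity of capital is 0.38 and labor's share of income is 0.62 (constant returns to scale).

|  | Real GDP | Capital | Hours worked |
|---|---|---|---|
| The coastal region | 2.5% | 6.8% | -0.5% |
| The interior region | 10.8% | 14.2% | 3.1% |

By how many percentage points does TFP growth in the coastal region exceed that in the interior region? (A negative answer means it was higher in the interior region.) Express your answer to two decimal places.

Labor's share = 1 − 0.38 = 0.62.
The coastal region: TFP = 2.5 − 2.584 + 0.31 = 0.226%.
The interior region: TFP = 10.8 − 5.396 − 1.922 = 3.482%.
Difference = 0.226 − (3.482) = -3.256 pp.

-3.26 percentage points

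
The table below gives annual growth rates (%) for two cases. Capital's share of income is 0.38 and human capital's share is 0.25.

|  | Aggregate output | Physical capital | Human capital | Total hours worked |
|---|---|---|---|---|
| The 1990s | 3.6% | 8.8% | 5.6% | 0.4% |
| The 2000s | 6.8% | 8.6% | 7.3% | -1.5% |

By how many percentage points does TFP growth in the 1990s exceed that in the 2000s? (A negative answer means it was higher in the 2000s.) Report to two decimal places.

Labor's share = 1 − 0.38 − 0.25 = 0.37.
The 1990s: TFP = 3.6 − 3.344 − 1.4 − 0.148 = -1.292%.
The 2000s: TFP = 6.8 − 3.268 − 1.825 + 0.555 = 2.262%.
Difference = -1.292 − (2.262) = -3.554 pp.

-3.55 percentage points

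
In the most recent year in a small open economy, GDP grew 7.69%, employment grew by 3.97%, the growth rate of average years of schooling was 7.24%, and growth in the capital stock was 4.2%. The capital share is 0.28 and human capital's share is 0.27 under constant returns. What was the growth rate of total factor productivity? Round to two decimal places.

2.77%

Labor's share = 1 − 0.28 − 0.27 = 0.45.
The capital stock: 0.28 × 4.2 = 1.176 pp.
Average years of schooling: 0.27 × 7.24 = 1.9548 pp.
Employment: 0.45 × 3.97 = 1.7865 pp.
TFP growth = 7.69 − 4.9173 = 2.7727%.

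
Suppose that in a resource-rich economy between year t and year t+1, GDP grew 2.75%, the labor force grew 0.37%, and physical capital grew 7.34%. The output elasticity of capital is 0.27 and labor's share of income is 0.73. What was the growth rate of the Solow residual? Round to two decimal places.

0.50%

Labor's share = 1 − 0.27 = 0.73.
Physical capital: 0.27 × 7.34 = 1.9818 pp.
The labor force: 0.73 × 0.37 = 0.2701 pp.
TFP growth = 2.75 − 2.2519 = 0.4981%.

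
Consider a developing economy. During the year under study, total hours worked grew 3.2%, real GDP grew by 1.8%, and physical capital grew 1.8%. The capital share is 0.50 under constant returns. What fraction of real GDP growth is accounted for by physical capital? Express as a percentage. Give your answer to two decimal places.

Physical capital contributed 0.5 × 1.8 = 0.9 pp.
Share of growth = 0.9 / 1.8 × 100 = 50%.

50.00%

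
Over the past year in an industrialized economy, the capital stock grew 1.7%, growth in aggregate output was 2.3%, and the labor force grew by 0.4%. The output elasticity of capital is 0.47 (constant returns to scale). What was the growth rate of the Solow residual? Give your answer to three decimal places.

1.289%

Labor's share = 1 − 0.47 = 0.53.
The capital stock: 0.47 × 1.7 = 0.799 pp.
The labor force: 0.53 × 0.4 = 0.212 pp.
TFP growth = 2.3 − 1.011 = 1.289%.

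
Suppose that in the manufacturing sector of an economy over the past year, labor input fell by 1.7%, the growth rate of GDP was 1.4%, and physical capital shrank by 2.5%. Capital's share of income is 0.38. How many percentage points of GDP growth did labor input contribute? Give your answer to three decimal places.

-1.054 pp

Labor's share = 1 − 0.38 = 0.62.
Contribution = share × growth = 0.62 × (-1.7) = -1.054 pp.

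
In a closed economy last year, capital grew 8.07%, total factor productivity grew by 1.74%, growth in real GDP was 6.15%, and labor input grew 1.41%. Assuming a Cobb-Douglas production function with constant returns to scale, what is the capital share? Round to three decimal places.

gY = gA + α·gK + (1−α)·gL, so gY − gA − gL = α(gK − gL).
6.15 − 1.74 − 1.41 = α × (8.07 − 1.41).
3 = 6.66 α, so α = 0.45045.

The capital share is 0.450.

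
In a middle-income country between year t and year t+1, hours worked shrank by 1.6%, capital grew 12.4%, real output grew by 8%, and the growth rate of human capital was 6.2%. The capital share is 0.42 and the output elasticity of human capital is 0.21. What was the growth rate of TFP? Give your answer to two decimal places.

TFP grew 2.08%.

Labor's share = 1 − 0.42 − 0.21 = 0.37.
Capital: 0.42 × 12.4 = 5.208 pp.
Human capital: 0.21 × 6.2 = 1.302 pp.
Hours worked: 0.37 × (-1.6) = -0.592 pp.
TFP growth = 8 − 5.918 = 2.082%.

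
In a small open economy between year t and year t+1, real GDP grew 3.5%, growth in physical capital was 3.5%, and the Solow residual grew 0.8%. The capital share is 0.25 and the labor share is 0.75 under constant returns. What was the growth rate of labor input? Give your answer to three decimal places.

Labor's share = 1 − 0.25 = 0.75.
gY = gA + 0.25×3.5 + 0.75×g.
0.75×g = 3.5 − 0.8 − 0.875 = 1.825.
g = 1.825 / 0.75 = 2.43333%.

Labor input grew 2.433%.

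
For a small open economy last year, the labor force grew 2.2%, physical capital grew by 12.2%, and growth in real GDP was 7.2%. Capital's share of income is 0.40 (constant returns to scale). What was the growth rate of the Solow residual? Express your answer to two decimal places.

Labor's share = 1 − 0.4 = 0.6.
Physical capital: 0.4 × 12.2 = 4.88 pp.
The labor force: 0.6 × 2.2 = 1.32 pp.
TFP growth = 7.2 − 6.2 = 1%.

1.00%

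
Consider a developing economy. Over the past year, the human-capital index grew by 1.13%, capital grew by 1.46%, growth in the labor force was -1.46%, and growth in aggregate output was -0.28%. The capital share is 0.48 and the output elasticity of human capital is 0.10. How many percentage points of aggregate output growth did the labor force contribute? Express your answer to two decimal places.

Labor's share = 1 − 0.48 − 0.1 = 0.42.
Contribution = share × growth = 0.42 × (-1.46) = -0.6132 pp.

-0.61 pp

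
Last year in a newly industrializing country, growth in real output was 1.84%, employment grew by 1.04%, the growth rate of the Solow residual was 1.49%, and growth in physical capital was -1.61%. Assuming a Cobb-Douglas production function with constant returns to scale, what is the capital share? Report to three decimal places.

gY = gA + α·gK + (1−α)·gL, so gY − gA − gL = α(gK − gL).
1.84 − 1.49 − 1.04 = α × (-1.61 − 1.04).
-0.69 = -2.65 α, so α = 0.26038.

α = 0.260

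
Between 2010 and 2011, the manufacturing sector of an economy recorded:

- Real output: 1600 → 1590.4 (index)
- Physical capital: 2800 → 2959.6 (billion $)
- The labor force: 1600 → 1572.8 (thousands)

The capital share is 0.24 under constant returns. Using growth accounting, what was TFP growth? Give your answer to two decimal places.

Real output growth = (1590.4 − 1600) / 1600 = -0.6%.
Physical capital growth = (2959.6 − 2800) / 2800 = 5.7%.
The labor force growth = (1572.8 − 1600) / 1600 = -1.7%.
Labor's share = 1 − 0.24 = 0.76.
Physical capital: 0.24 × 5.7 = 1.368 pp.
The labor force: 0.76 × (-1.7) = -1.292 pp.
TFP growth = -0.6 − 0.076 = -0.676%.

-0.68%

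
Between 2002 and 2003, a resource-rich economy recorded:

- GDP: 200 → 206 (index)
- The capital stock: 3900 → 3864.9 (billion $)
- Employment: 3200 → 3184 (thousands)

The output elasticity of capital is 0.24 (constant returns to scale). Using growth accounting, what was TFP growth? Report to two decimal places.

GDP growth = (206 − 200) / 200 = 3%.
The capital stock growth = (3864.9 − 3900) / 3900 = -0.9%.
Employment growth = (3184 − 3200) / 3200 = -0.5%.
Labor's share = 1 − 0.24 = 0.76.
The capital stock: 0.24 × (-0.9) = -0.216 pp.
Employment: 0.76 × (-0.5) = -0.38 pp.
TFP growth = 3 + 0.596 = 3.596%.

3.60%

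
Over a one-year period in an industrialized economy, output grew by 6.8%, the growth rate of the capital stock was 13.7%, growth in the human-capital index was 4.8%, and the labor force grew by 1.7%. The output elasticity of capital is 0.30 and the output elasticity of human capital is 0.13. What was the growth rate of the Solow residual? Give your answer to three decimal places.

Labor's share = 1 − 0.3 − 0.13 = 0.57.
The capital stock: 0.3 × 13.7 = 4.11 pp.
The human-capital index: 0.13 × 4.8 = 0.624 pp.
The labor force: 0.57 × 1.7 = 0.969 pp.
TFP growth = 6.8 − 5.703 = 1.097%.

The Solow residual grew 1.097%.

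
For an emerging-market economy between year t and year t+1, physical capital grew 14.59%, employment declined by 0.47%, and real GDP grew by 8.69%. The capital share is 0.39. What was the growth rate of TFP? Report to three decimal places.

TFP growth was 3.287%.

Labor's share = 1 − 0.39 = 0.61.
Physical capital: 0.39 × 14.59 = 5.6901 pp.
Employment: 0.61 × (-0.47) = -0.2867 pp.
TFP growth = 8.69 − 5.4034 = 3.2866%.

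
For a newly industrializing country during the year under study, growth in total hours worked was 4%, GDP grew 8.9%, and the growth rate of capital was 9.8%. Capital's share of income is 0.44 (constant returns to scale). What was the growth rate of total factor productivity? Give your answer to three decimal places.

Labor's share = 1 − 0.44 = 0.56.
Capital: 0.44 × 9.8 = 4.312 pp.
Total hours worked: 0.56 × 4 = 2.24 pp.
TFP growth = 8.9 − 6.552 = 2.348%.

Total factor productivity growth was 2.348%.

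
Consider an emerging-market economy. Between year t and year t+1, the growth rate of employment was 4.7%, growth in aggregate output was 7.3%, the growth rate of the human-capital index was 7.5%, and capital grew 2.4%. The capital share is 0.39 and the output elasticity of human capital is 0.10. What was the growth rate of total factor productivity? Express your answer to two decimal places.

3.22%

Labor's share = 1 − 0.39 − 0.1 = 0.51.
Capital: 0.39 × 2.4 = 0.936 pp.
The human-capital index: 0.1 × 7.5 = 0.75 pp.
Employment: 0.51 × 4.7 = 2.397 pp.
TFP growth = 7.3 − 4.083 = 3.217%.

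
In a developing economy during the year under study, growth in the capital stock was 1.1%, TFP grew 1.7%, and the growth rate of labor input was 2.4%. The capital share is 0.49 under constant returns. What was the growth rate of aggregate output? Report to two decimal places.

Labor's share = 1 − 0.49 = 0.51.
The capital stock: 0.49 × 1.1 = 0.539 pp.
Labor input: 0.51 × 2.4 = 1.224 pp.
Output growth = 1.7 + 1.763 = 3.463%.

Aggregate output grew 3.46%.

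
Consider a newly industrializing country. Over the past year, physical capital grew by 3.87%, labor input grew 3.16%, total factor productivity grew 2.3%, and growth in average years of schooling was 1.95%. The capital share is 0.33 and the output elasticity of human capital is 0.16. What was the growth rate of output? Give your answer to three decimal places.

Output grew 5.501%.

Labor's share = 1 − 0.33 − 0.16 = 0.51.
Physical capital: 0.33 × 3.87 = 1.2771 pp.
Average years of schooling: 0.16 × 1.95 = 0.312 pp.
Labor input: 0.51 × 3.16 = 1.6116 pp.
Output growth = 2.3 + 3.2007 = 5.5007%.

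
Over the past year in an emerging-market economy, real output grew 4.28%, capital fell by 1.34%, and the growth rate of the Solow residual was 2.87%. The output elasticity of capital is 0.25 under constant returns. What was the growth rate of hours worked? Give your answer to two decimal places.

Labor's share = 1 − 0.25 = 0.75.
gY = gA + 0.25×(-1.34) + 0.75×g.
0.75×g = 4.28 − 2.87 + 0.335 = 1.745.
g = 1.745 / 0.75 = 2.3267%.

2.33%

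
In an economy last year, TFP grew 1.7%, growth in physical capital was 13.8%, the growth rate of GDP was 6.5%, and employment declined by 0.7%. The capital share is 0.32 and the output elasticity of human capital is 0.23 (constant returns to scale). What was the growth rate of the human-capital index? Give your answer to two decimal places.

3.04%

Labor's share = 1 − 0.32 − 0.23 = 0.45.
gY = gA + 0.32×13.8 + 0.45×(-0.7) + 0.23×g.
0.23×g = 6.5 − 1.7 − 4.101 = 0.699.
g = 0.699 / 0.23 = 3.0391%.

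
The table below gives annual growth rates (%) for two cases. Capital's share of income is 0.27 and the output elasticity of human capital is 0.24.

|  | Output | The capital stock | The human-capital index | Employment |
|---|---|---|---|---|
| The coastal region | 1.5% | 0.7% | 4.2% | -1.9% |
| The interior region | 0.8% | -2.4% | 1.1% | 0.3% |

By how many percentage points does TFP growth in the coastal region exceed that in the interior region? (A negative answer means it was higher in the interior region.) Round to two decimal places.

0.20 percentage points

Labor's share = 1 − 0.27 − 0.24 = 0.49.
The coastal region: TFP = 1.5 − 0.189 − 1.008 + 0.931 = 1.234%.
The interior region: TFP = 0.8 + 0.648 − 0.264 − 0.147 = 1.037%.
Difference = 1.234 − (1.037) = 0.197 pp.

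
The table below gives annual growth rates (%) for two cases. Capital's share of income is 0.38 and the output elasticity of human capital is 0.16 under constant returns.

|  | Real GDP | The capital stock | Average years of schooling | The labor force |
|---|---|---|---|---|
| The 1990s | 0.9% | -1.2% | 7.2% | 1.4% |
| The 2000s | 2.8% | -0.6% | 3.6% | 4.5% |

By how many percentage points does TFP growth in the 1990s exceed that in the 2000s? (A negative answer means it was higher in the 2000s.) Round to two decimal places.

-0.82 percentage points

Labor's share = 1 − 0.38 − 0.16 = 0.46.
The 1990s: TFP = 0.9 + 0.456 − 1.152 − 0.644 = -0.44%.
The 2000s: TFP = 2.8 + 0.228 − 0.576 − 2.07 = 0.382%.
Difference = -0.44 − (0.382) = -0.822 pp.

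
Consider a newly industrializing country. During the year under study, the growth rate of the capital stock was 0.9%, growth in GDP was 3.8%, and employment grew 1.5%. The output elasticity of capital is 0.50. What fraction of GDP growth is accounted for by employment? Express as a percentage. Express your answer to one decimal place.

Labor's share = 1 − 0.5 = 0.5.
Employment contributed 0.5 × 1.5 = 0.75 pp.
Share of growth = 0.75 / 3.8 × 100 = 19.737%.

Employment accounted for 19.7% of growth.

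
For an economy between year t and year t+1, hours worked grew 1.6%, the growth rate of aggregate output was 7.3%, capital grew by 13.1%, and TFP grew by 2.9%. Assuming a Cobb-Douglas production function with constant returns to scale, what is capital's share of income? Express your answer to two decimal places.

gY = gA + α·gK + (1−α)·gL, so gY − gA − gL = α(gK − gL).
7.3 − 2.9 − 1.6 = α × (13.1 − 1.6).
2.8 = 11.5 α, so α = 0.2435.

α = 0.24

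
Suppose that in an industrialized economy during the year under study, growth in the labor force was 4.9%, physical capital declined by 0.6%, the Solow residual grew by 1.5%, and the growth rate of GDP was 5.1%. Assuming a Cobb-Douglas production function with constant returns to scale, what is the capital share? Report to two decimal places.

gY = gA + α·gK + (1−α)·gL, so gY − gA − gL = α(gK − gL).
5.1 − 1.5 − 4.9 = α × (-0.6 − 4.9).
-1.3 = -5.5 α, so α = 0.2364.

0.24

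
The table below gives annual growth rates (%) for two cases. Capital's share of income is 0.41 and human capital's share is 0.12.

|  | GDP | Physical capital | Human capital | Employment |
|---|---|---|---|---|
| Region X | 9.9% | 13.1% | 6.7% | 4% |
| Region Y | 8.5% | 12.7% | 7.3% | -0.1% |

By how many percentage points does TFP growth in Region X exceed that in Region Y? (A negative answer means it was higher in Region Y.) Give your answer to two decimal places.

Labor's share = 1 − 0.41 − 0.12 = 0.47.
Region X: TFP = 9.9 − 5.371 − 0.804 − 1.88 = 1.845%.
Region Y: TFP = 8.5 − 5.207 − 0.876 + 0.047 = 2.464%.
Difference = 1.845 − (2.464) = -0.619 pp.

-0.62 percentage points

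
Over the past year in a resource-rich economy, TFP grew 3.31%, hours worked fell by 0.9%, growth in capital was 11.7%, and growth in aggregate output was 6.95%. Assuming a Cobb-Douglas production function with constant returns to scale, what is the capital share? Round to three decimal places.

The capital share is 0.360.

gY = gA + α·gK + (1−α)·gL, so gY − gA − gL = α(gK − gL).
6.95 − 3.31 + 0.9 = α × (11.7 − (-0.9)).
4.54 = 12.6 α, so α = 0.36032.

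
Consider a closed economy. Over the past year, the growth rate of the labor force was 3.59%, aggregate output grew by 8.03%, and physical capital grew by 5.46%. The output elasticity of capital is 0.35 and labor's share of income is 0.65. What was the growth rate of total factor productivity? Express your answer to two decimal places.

Total factor productivity growth was 3.79%.

Labor's share = 1 − 0.35 = 0.65.
Physical capital: 0.35 × 5.46 = 1.911 pp.
The labor force: 0.65 × 3.59 = 2.3335 pp.
TFP growth = 8.03 − 4.2445 = 3.7855%.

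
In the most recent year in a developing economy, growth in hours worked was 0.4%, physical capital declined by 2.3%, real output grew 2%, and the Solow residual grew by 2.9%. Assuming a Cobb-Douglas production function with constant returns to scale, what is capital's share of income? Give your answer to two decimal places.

0.48

gY = gA + α·gK + (1−α)·gL, so gY − gA − gL = α(gK − gL).
2 − 2.9 − 0.4 = α × (-2.3 − 0.4).
-1.3 = -2.7 α, so α = 0.4815.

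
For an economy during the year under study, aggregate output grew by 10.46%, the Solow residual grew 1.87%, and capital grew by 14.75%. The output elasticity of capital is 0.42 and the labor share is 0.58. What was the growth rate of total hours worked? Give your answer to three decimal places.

Total hours worked grew 4.129%.

Labor's share = 1 − 0.42 = 0.58.
gY = gA + 0.42×14.75 + 0.58×g.
0.58×g = 10.46 − 1.87 − 6.195 = 2.395.
g = 2.395 / 0.58 = 4.12931%.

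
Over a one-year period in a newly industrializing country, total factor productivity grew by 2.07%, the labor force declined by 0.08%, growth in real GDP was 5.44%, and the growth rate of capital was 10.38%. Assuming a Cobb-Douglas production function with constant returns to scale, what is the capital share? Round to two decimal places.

gY = gA + α·gK + (1−α)·gL, so gY − gA − gL = α(gK − gL).
5.44 − 2.07 + 0.08 = α × (10.38 − (-0.08)).
3.45 = 10.46 α, so α = 0.3298.

The capital share is 0.33.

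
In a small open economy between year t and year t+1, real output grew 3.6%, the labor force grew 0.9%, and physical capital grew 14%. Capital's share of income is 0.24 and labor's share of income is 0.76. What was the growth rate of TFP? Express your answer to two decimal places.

Labor's share = 1 − 0.24 = 0.76.
Physical capital: 0.24 × 14 = 3.36 pp.
The labor force: 0.76 × 0.9 = 0.684 pp.
TFP growth = 3.6 − 4.044 = -0.444%.

-0.44%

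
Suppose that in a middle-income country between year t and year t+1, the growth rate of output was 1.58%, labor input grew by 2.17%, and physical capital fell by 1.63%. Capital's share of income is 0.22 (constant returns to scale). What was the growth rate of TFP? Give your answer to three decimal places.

0.246%

Labor's share = 1 − 0.22 = 0.78.
Physical capital: 0.22 × (-1.63) = -0.3586 pp.
Labor input: 0.78 × 2.17 = 1.6926 pp.
TFP growth = 1.58 − 1.334 = 0.246%.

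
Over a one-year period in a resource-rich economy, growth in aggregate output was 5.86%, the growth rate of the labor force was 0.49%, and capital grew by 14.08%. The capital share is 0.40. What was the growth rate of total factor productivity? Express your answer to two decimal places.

-0.07%

Labor's share = 1 − 0.4 = 0.6.
Capital: 0.4 × 14.08 = 5.632 pp.
The labor force: 0.6 × 0.49 = 0.294 pp.
TFP growth = 5.86 − 5.926 = -0.066%.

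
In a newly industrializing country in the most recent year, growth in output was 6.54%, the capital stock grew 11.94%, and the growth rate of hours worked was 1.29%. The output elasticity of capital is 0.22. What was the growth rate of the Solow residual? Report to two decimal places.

Labor's share = 1 − 0.22 = 0.78.
The capital stock: 0.22 × 11.94 = 2.6268 pp.
Hours worked: 0.78 × 1.29 = 1.0062 pp.
TFP growth = 6.54 − 3.633 = 2.907%.

The Solow residual growth was 2.91%.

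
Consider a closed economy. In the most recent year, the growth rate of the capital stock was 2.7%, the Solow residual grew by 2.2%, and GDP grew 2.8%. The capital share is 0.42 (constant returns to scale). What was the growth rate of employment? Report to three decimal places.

-0.921%

Labor's share = 1 − 0.42 = 0.58.
gY = gA + 0.42×2.7 + 0.58×g.
0.58×g = 2.8 − 2.2 − 1.134 = -0.534.
g = -0.534 / 0.58 = -0.92069%.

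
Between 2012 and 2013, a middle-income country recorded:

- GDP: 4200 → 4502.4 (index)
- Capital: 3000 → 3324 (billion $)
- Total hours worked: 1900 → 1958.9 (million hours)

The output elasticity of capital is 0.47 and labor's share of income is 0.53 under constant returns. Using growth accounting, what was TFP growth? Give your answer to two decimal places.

0.48%

GDP growth = (4502.4 − 4200) / 4200 = 7.2%.
Capital growth = (3324 − 3000) / 3000 = 10.8%.
Total hours worked growth = (1958.9 − 1900) / 1900 = 3.1%.
Labor's share = 1 − 0.47 = 0.53.
Capital: 0.47 × 10.8 = 5.076 pp.
Total hours worked: 0.53 × 3.1 = 1.643 pp.
TFP growth = 7.2 − 6.719 = 0.481%.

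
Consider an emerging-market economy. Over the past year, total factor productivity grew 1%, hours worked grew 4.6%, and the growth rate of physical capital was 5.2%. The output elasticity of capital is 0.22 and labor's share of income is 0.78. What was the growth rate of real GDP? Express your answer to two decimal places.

Labor's share = 1 − 0.22 = 0.78.
Physical capital: 0.22 × 5.2 = 1.144 pp.
Hours worked: 0.78 × 4.6 = 3.588 pp.
Output growth = 1 + 4.732 = 5.732%.

Real GDP growth was 5.73%.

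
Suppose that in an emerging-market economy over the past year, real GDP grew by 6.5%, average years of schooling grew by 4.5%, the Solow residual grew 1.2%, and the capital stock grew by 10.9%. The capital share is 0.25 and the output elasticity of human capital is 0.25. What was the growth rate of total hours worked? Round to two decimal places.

2.90%

Labor's share = 1 − 0.25 − 0.25 = 0.5.
gY = gA + 0.25×10.9 + 0.25×4.5 + 0.5×g.
0.5×g = 6.5 − 1.2 − 3.85 = 1.45.
g = 1.45 / 0.5 = 2.9%.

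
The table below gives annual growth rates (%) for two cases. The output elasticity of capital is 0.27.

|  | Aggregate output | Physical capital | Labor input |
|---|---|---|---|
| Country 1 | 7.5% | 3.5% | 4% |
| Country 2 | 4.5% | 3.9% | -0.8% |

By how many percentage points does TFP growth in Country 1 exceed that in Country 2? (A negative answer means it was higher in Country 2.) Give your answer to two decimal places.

-0.40 percentage points

Labor's share = 1 − 0.27 = 0.73.
Country 1: TFP = 7.5 − 0.945 − 2.92 = 3.635%.
Country 2: TFP = 4.5 − 1.053 + 0.584 = 4.031%.
Difference = 3.635 − (4.031) = -0.396 pp.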